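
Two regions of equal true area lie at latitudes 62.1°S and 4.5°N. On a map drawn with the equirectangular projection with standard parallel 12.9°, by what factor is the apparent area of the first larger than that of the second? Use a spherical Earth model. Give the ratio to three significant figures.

2.13

In the equirectangular projection with standard parallel φ₀ = 12.9° (x = Rλ cos φ₀, y = Rφ), meridians are true-scale (h = 1) and the parallel scale is k = cos φ₀ / cos φ.
Areal scale at 62.1°: h·k = 1.000 × 2.083 = 2.083.
Areal scale at 4.5°: h·k = 1.000 × 0.9778 = 0.9778.
Ratio = 2.083/0.9778 ≈ 2.13.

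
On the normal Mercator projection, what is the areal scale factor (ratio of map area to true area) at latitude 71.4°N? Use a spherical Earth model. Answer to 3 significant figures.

The Mercator projection is conformal; its linear scale factor is the same in every direction and equals sec φ = 1/cos φ.
Areal scale = k² = sec²φ = 1/cos²(71.4°) = 1/0.3190² = 9.829.

9.83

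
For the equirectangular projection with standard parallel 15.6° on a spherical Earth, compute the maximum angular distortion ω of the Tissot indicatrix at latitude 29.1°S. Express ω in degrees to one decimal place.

5.6°

In the equirectangular projection with standard parallel φ₀ = 15.6° (x = Rλ cos φ₀, y = Rφ), meridians are true-scale (h = 1) and the parallel scale is k = cos φ₀ / cos φ.
At 29.1°: h = 1.000, k = 1.102; principal scales a = 1.102, b = 1.000.
sin(ω/2) = (a − b)/(a + b) = 0.1023/2.102 = 0.04866, so ω = 2 arcsin(0.04866) ≈ 5.6°.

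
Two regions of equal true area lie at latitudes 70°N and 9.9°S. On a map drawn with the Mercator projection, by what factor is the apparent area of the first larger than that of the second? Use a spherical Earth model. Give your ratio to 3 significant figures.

Mercator areal scale is sec²φ.
At 70°: sec²(70°) = 1/0.3420² = 8.549.
At 9.9°: sec²(9.9°) = 1/0.9851² = 1.030.
Ratio = 8.549/1.030 = cos²(9.9°)/cos²(70°) ≈ 8.30.

8.30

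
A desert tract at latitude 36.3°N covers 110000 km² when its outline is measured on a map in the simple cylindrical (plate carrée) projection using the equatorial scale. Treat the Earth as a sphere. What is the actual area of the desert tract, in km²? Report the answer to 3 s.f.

88700 km²

Plate carrée maps x = Rλ, y = Rφ. The meridian scale is h = 1 and the parallel scale is k = 1/cos φ = sec φ.
Areal scale = h·k = 1 × sec φ; at 36.3°, h = 1.000, k = 1.241, so h·k = 1.241.
True area = apparent / (areal scale) = 110000 / 1.241 ≈ 88700 km².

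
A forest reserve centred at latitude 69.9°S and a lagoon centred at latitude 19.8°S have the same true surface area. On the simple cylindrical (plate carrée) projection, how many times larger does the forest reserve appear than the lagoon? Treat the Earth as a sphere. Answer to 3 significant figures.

2.74

Plate carrée maps x = Rλ, y = Rφ. The meridian scale is h = 1 and the parallel scale is k = 1/cos φ = sec φ.
Areal scale at 69.9°: h·k = 1.000 × 2.910 = 2.910.
Areal scale at 19.8°: h·k = 1.000 × 1.063 = 1.063.
Ratio = 2.910/1.063 ≈ 2.74.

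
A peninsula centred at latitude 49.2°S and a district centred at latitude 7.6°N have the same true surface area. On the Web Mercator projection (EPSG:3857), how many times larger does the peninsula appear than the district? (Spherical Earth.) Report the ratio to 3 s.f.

2.30

Mercator is conformal with k = sec φ, so areal scale = k² = sec²φ.
At 49.2°: sec²(49.2°) = 1/0.6534² = 2.342.
At 7.6°: sec²(7.6°) = 1/0.9912² = 1.018.
Ratio = 2.342/1.018 = cos²(7.6°)/cos²(49.2°) ≈ 2.30.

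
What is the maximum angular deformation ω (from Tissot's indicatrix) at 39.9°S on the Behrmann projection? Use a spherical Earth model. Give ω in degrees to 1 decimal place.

Behrmann is a cylindrical equal-area projection with standard parallels at ±30°. A cylindrical equal-area projection with standard parallel φ₀ has meridian scale h = cos φ / cos φ₀ and parallel scale k = cos φ₀ / cos φ (so areas are preserved, h·k = 1).
At 39.9°: h = 0.8858, k = 1.129; principal scales a = 1.129, b = 0.8858.
sin(ω/2) = (a − b)/(a + b) = 0.2430/2.015 = 0.1206, so ω = 2 arcsin(0.1206) ≈ 13.9°.

13.9°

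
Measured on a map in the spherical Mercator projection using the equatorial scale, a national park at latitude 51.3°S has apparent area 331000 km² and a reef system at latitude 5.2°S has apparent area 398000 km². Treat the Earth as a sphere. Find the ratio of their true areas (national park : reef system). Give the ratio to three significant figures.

On Mercator the areal scale is sec²φ, so true area = apparent × cos²φ.
True area of national park: 331000 × cos²(51.3°) = 331000 × 0.3909 = 129400 km².
True area of reef system: 398000 × cos²(5.2°) = 398000 × 0.9918 = 394700 km².
Ratio = 129400 / 394700 ≈ 0.328.

0.328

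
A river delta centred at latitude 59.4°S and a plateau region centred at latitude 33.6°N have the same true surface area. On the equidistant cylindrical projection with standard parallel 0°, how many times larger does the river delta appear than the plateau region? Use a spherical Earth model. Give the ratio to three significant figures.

1.64

Plate carrée maps x = Rλ, y = Rφ. The meridian scale is h = 1 and the parallel scale is k = 1/cos φ = sec φ.
Areal scale at 59.4°: h·k = 1.000 × 1.964 = 1.964.
Areal scale at 33.6°: h·k = 1.000 × 1.201 = 1.201.
Ratio = 1.964/1.201 ≈ 1.64.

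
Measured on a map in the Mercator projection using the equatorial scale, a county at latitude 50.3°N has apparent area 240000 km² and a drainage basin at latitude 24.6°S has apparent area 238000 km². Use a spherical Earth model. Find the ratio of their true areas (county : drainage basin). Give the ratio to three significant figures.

0.498

On Mercator the areal scale is sec²φ, so true area = apparent × cos²φ.
True area of county: 240000 × cos²(50.3°) = 240000 × 0.4080 = 97930 km².
True area of drainage basin: 238000 × cos²(24.6°) = 238000 × 0.8267 = 196800 km².
Ratio = 97930 / 196800 ≈ 0.498.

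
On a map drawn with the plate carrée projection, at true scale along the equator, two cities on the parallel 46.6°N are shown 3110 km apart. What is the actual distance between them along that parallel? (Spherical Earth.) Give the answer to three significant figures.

In the plate carrée (x = Rλ, y = Rφ), meridians are true-scale (h = 1) and parallels are stretched by k = sec φ.
Along the parallel at 46.6°, map distances are exaggerated by k = sec 46.6° = 1.455.
True distance = 3110 / 1.455 = 3110 × cos 46.6° ≈ 2140 km.

2140 km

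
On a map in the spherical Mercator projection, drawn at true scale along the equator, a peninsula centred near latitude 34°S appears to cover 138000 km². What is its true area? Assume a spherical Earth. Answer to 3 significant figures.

94800 km²

For Mercator, h = k = sec φ (a conformal cylindrical projection has a single point scale, 1/cos φ).
Areal scale = k² = sec²φ = 1/cos²(34°) = 1/0.8290² = 1.455.
True area = apparent / (areal scale) = 138000 / 1.455 ≈ 94800 km².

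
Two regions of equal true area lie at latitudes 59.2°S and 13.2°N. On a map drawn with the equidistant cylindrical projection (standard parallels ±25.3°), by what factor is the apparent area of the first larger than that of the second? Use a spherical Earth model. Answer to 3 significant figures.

The equidistant cylindrical projection with φ₀ = 25.3° has h = 1 (meridians true) and k = cos φ₀ / cos φ along parallels.
Areal scale at 59.2°: h·k = 1.000 × 1.766 = 1.766.
Areal scale at 13.2°: h·k = 1.000 × 0.9286 = 0.9286.
Ratio = 1.766/0.9286 ≈ 1.90.

1.90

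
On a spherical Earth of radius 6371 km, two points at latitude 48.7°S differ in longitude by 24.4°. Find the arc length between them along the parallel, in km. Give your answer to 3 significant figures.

Arc length along a parallel = R cos φ · Δλ (with Δλ in radians).
= 6371 × cos 48.7° × (24.4° × π/180) = 6371 × 0.6600 × 0.4259 ≈ 1790 km.

1790 km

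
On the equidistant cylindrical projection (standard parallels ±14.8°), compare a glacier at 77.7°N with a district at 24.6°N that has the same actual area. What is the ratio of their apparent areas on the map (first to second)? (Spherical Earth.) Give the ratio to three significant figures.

4.27

With standard parallel φ₀ = 14.8°, the equirectangular projection gives x = Rλ cos φ₀, y = Rφ, so h = 1 and k = cos 14.8° / cos φ.
Areal scale at 77.7°: h·k = 1.000 × 4.538 = 4.538.
Areal scale at 24.6°: h·k = 1.000 × 1.063 = 1.063.
Ratio = 4.538/1.063 ≈ 4.27.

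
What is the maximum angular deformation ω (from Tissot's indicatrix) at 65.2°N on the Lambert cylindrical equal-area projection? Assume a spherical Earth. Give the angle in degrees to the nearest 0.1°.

89.0°

The Lambert cylindrical equal-area projection is the cylindrical equal-area projection with its standard parallel at the equator (φ₀ = 0). Cylindrical equal-area (φ₀ = 0°): h = cos φ / cos 0° along meridians, k = cos 0° / cos φ along parallels; h·k = 1.
At 65.2°: h = 0.4195, k = 2.384; principal scales a = 2.384, b = 0.4195.
sin(ω/2) = (a − b)/(a + b) = 1.965/2.804 = 0.7008, so ω = 2 arcsin(0.7008) ≈ 89.0°.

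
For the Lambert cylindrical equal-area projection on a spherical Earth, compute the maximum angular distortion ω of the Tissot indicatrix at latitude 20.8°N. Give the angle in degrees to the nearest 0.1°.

7.7°

The Lambert cylindrical equal-area projection is the cylindrical equal-area projection with its standard parallel at the equator (φ₀ = 0). For cylindrical equal-area with standard parallel φ₀, h = cos φ / cos φ₀ and k = cos φ₀ / cos φ, so h·k = 1.
At 20.8°: h = 0.9348, k = 1.070; principal scales a = 1.070, b = 0.9348.
sin(ω/2) = (a − b)/(a + b) = 0.1349/2.005 = 0.06729, so ω = 2 arcsin(0.06729) ≈ 7.7°.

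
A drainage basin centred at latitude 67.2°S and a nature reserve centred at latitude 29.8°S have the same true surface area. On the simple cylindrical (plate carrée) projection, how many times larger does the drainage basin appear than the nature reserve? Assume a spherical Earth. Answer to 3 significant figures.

2.24

For the equirectangular projection with φ₀ = 0 (plate carrée), h = 1 along meridians and k = sec φ along parallels.
Areal scale at 67.2°: h·k = 1.000 × 2.581 = 2.581.
Areal scale at 29.8°: h·k = 1.000 × 1.152 = 1.152.
Ratio = 2.581/1.152 ≈ 2.24.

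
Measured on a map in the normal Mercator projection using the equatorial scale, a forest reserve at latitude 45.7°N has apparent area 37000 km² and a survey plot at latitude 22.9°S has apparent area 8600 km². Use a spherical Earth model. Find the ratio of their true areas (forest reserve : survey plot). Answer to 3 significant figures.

2.47

Mercator's areal exaggeration is sec²φ; hence true area = (apparent area) · cos²φ.
True area of forest reserve: 37000 × cos²(45.7°) = 37000 × 0.4878 = 18050 km².
True area of survey plot: 8600 × cos²(22.9°) = 8600 × 0.8486 = 7298 km².
Ratio = 18050 / 7298 ≈ 2.47.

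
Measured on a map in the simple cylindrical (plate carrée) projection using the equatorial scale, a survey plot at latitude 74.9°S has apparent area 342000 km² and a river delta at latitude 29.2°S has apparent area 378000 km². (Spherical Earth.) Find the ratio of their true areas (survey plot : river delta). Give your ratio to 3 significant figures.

0.270

Plate carrée has h = 1 and k = sec φ, giving areal scale sec φ; true area = (apparent area) · cos φ.
True area of survey plot: 342000 × cos(74.9°) = 342000 × 0.2605 = 89090 km².
True area of river delta: 378000 × cos(29.2°) = 378000 × 0.8729 = 330000 km².
Ratio = 89090 / 330000 ≈ 0.270.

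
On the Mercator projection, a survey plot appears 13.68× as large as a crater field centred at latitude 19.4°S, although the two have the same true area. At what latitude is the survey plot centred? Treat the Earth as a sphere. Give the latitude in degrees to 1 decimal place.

On Mercator, (apparent₁)/(apparent₂) = sec²φ₁ / sec²φ₂ when true areas are equal.
cos²φ₂ / cos²φ₁ = 13.68  ⇒  cos φ₁ = cos 19.4° / √13.68 = 0.9432/3.699 = 0.2550.
φ₁ = arccos(0.2550) ≈ 75.2°.

75.2°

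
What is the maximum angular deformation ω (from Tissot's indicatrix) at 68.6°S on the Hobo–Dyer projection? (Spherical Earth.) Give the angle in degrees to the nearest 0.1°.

Hobo–Dyer is a cylindrical equal-area projection with standard parallels at ±37.5°. Cylindrical equal-area (φ₀ = 37.5°): h = cos φ / cos 37.5° along meridians, k = cos 37.5° / cos φ along parallels; h·k = 1.
At 68.6°: h = 0.4599, k = 2.174; principal scales a = 2.174, b = 0.4599.
sin(ω/2) = (a − b)/(a + b) = 1.714/2.634 = 0.6508, so ω = 2 arcsin(0.6508) ≈ 81.2°.

81.2°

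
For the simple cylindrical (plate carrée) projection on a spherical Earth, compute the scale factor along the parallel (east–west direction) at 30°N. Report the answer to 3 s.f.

In the plate carrée (x = Rλ, y = Rφ), meridians are true-scale (h = 1) and parallels are stretched by k = sec φ.
k = 1/cos 30° = 1/0.8660 = 1.155.

1.15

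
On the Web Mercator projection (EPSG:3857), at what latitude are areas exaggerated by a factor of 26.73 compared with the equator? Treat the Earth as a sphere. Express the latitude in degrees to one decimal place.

78.8°

Mercator areal scale is sec²φ.
sec²φ = 26.73  ⇒  cos²φ = 0.03741  ⇒  cos φ = 0.1934.
φ = arccos(0.1934) ≈ 78.8°.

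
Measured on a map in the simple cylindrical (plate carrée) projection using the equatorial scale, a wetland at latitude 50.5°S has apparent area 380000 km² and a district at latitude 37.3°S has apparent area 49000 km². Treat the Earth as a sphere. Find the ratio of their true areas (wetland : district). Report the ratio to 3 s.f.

On the plate carrée, areal scale = h·k = 1 × sec φ, so true area = apparent × cos φ.
True area of wetland: 380000 × cos(50.5°) = 380000 × 0.6361 = 241700 km².
True area of district: 49000 × cos(37.3°) = 49000 × 0.7955 = 38980 km².
Ratio = 241700 / 38980 ≈ 6.20.

6.20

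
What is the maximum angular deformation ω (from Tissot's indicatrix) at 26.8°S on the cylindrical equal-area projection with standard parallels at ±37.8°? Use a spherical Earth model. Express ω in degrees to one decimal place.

13.9°

For cylindrical equal-area with standard parallel φ₀, h = cos φ / cos φ₀ and k = cos φ₀ / cos φ, so h·k = 1.
At 26.8°: h = 1.130, k = 0.8852; principal scales a = 1.130, b = 0.8852.
sin(ω/2) = (a − b)/(a + b) = 0.2444/2.015 = 0.1213, so ω = 2 arcsin(0.1213) ≈ 13.9°.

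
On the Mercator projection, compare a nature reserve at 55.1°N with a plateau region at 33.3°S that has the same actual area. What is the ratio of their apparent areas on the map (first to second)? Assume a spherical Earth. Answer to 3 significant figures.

2.13

Mercator areal scale is sec²φ.
At 55.1°: sec²(55.1°) = 1/0.5721² = 3.055.
At 33.3°: sec²(33.3°) = 1/0.8358² = 1.431.
Ratio = 3.055/1.431 = cos²(33.3°)/cos²(55.1°) ≈ 2.13.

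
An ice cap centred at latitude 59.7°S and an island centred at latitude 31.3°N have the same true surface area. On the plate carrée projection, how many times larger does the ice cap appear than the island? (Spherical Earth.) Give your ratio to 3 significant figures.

For the equirectangular projection with φ₀ = 0 (plate carrée), h = 1 along meridians and k = sec φ along parallels.
Areal scale at 59.7°: h·k = 1.000 × 1.982 = 1.982.
Areal scale at 31.3°: h·k = 1.000 × 1.170 = 1.170.
Ratio = 1.982/1.170 ≈ 1.69.

1.69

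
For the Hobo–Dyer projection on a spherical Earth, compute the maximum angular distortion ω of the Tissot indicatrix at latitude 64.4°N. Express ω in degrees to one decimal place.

65.7°

Hobo–Dyer is a cylindrical equal-area projection with standard parallels at ±37.5°. A cylindrical equal-area projection with standard parallel φ₀ has meridian scale h = cos φ / cos φ₀ and parallel scale k = cos φ₀ / cos φ (so areas are preserved, h·k = 1).
At 64.4°: h = 0.5446, k = 1.836; principal scales a = 1.836, b = 0.5446.
sin(ω/2) = (a − b)/(a + b) = 1.291/2.381 = 0.5425, so ω = 2 arcsin(0.5425) ≈ 65.7°.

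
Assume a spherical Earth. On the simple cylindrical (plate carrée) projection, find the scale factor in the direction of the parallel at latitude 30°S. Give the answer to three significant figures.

1.15

Plate carrée maps x = Rλ, y = Rφ. The meridian scale is h = 1 and the parallel scale is k = 1/cos φ = sec φ.
k = 1/cos 30° = 1/0.8660 = 1.155.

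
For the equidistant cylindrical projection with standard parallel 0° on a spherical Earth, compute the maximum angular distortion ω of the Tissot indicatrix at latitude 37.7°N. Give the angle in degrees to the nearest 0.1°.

13.4°

In the plate carrée (x = Rλ, y = Rφ), meridians are true-scale (h = 1) and parallels are stretched by k = sec φ.
At 37.7°: h = 1.000, k = 1.264; principal scales a = 1.264, b = 1.000.
sin(ω/2) = (a − b)/(a + b) = 0.2639/2.264 = 0.1166, so ω = 2 arcsin(0.1166) ≈ 13.4°.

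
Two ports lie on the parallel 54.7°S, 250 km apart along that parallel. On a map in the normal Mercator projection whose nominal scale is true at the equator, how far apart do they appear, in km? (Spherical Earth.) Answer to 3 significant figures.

The Mercator projection is conformal; its linear scale factor is the same in every direction and equals sec φ = 1/cos φ.
Along the parallel, k = sec 54.7° = 1/0.5779 = 1.731.
Map distance = 250 × 1.731 ≈ 433 km.

433 km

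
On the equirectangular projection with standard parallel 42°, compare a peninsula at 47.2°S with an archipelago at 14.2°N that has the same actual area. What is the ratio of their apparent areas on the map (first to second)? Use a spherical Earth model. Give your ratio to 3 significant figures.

In the equirectangular projection with standard parallel φ₀ = 42° (x = Rλ cos φ₀, y = Rφ), meridians are true-scale (h = 1) and the parallel scale is k = cos φ₀ / cos φ.
Areal scale at 47.2°: h·k = 1.000 × 1.094 = 1.094.
Areal scale at 14.2°: h·k = 1.000 × 0.7666 = 0.7666.
Ratio = 1.094/0.7666 ≈ 1.43.

1.43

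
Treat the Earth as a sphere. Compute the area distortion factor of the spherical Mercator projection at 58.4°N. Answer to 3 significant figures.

3.64

The Mercator projection is conformal; its linear scale factor is the same in every direction and equals sec φ = 1/cos φ.
Areal scale = k² = sec²φ = 1/cos²(58.4°) = 1/0.5240² = 3.642.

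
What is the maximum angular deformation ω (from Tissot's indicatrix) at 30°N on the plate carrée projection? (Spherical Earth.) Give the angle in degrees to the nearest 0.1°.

Plate carrée maps x = Rλ, y = Rφ. The meridian scale is h = 1 and the parallel scale is k = 1/cos φ = sec φ.
At 30°: h = 1.000, k = 1.155; principal scales a = 1.155, b = 1.000.
sin(ω/2) = (a − b)/(a + b) = 0.1547/2.155 = 0.07180, so ω = 2 arcsin(0.07180) ≈ 8.2°.

8.2°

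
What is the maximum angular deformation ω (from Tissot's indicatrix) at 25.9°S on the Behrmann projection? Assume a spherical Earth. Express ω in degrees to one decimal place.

4.4°

The Behrmann projection is cylindrical equal-area with φ₀ = 30°. A cylindrical equal-area projection with standard parallel φ₀ has meridian scale h = cos φ / cos φ₀ and parallel scale k = cos φ₀ / cos φ (so areas are preserved, h·k = 1).
At 25.9°: h = 1.039, k = 0.9627; principal scales a = 1.039, b = 0.9627.
sin(ω/2) = (a − b)/(a + b) = 0.07600/2.001 = 0.03797, so ω = 2 arcsin(0.03797) ≈ 4.4°.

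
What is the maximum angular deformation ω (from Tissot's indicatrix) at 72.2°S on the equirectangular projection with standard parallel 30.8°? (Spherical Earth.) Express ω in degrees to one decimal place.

56.7°

The equidistant cylindrical projection with φ₀ = 30.8° has h = 1 (meridians true) and k = cos φ₀ / cos φ along parallels.
At 72.2°: h = 1.000, k = 2.810; principal scales a = 2.810, b = 1.000.
sin(ω/2) = (a − b)/(a + b) = 1.810/3.810 = 0.4750, so ω = 2 arcsin(0.4750) ≈ 56.7°.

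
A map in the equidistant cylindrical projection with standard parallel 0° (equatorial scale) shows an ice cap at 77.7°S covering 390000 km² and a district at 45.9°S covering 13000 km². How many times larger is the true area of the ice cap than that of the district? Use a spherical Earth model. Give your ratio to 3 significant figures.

Plate carrée has h = 1 and k = sec φ, giving areal scale sec φ; true area = (apparent area) · cos φ.
True area of ice cap: 390000 × cos(77.7°) = 390000 × 0.2130 = 83080 km².
True area of district: 13000 × cos(45.9°) = 13000 × 0.6959 = 9047 km².
Ratio = 83080 / 9047 ≈ 9.18.

9.18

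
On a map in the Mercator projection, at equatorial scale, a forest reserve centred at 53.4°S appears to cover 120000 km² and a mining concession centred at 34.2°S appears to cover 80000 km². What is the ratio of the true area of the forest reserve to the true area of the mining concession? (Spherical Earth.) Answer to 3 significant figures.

Mercator's areal exaggeration is sec²φ; hence true area = (apparent area) · cos²φ.
True area of forest reserve: 120000 × cos²(53.4°) = 120000 × 0.3555 = 42660 km².
True area of mining concession: 80000 × cos²(34.2°) = 80000 × 0.6841 = 54720 km².
Ratio = 42660 / 54720 ≈ 0.779.

0.779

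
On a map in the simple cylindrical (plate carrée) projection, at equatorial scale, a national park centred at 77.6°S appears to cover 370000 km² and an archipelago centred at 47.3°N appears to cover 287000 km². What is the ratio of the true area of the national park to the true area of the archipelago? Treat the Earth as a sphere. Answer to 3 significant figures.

0.408

On the plate carrée, areal scale = h·k = 1 × sec φ, so true area = apparent × cos φ.
True area of national park: 370000 × cos(77.6°) = 370000 × 0.2147 = 79450 km².
True area of archipelago: 287000 × cos(47.3°) = 287000 × 0.6782 = 194600 km².
Ratio = 79450 / 194600 ≈ 0.408.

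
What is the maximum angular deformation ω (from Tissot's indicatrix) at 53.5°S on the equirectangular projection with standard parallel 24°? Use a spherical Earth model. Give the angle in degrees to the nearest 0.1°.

With standard parallel φ₀ = 24°, the equirectangular projection gives x = Rλ cos φ₀, y = Rφ, so h = 1 and k = cos 24° / cos φ.
At 53.5°: h = 1.000, k = 1.536; principal scales a = 1.536, b = 1.000.
sin(ω/2) = (a − b)/(a + b) = 0.5358/2.536 = 0.2113, so ω = 2 arcsin(0.2113) ≈ 24.4°.

24.4°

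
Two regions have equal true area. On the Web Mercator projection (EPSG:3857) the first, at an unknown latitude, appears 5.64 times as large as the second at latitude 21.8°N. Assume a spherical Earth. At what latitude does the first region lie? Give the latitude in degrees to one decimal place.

67.0°

On Mercator, (apparent₁)/(apparent₂) = sec²φ₁ / sec²φ₂ when true areas are equal.
cos²φ₂ / cos²φ₁ = 5.64  ⇒  cos φ₁ = cos 21.8° / √5.64 = 0.9285/2.375 = 0.3910.
φ₁ = arccos(0.3910) ≈ 67.0°.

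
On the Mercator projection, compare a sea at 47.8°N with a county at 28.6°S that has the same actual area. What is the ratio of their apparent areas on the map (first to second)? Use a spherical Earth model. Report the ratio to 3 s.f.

Mercator is conformal with k = sec φ, so areal scale = k² = sec²φ.
At 47.8°: sec²(47.8°) = 1/0.6717² = 2.216.
At 28.6°: sec²(28.6°) = 1/0.8780² = 1.297.
Ratio = 2.216/1.297 = cos²(28.6°)/cos²(47.8°) ≈ 1.71.

1.71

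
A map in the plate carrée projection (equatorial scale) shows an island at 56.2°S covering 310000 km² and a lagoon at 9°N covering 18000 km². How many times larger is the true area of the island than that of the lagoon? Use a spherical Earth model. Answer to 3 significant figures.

On the plate carrée, areal scale = h·k = 1 × sec φ, so true area = apparent × cos φ.
True area of island: 310000 × cos(56.2°) = 310000 × 0.5563 = 172500 km².
True area of lagoon: 18000 × cos(9°) = 18000 × 0.9877 = 17780 km².
Ratio = 172500 / 17780 ≈ 9.70.

9.70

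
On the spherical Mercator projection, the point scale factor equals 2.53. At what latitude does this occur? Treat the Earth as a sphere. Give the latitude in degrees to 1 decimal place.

Mercator scale is k = sec φ = 1/cos φ.
1/cos φ = 2.53  ⇒  cos φ = 0.3953  ⇒  φ = arccos(0.3953) ≈ 66.7°.

66.7°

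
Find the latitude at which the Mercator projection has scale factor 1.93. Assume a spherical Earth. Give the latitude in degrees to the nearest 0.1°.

Mercator scale is k = sec φ = 1/cos φ.
1/cos φ = 1.93  ⇒  cos φ = 0.5181  ⇒  φ = arccos(0.5181) ≈ 58.8°.

58.8°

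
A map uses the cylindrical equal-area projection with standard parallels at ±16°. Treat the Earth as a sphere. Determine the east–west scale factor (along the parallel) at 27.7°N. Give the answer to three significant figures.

1.09

For cylindrical equal-area with standard parallel φ₀, h = cos φ / cos φ₀ and k = cos φ₀ / cos φ, so h·k = 1.
k = cos 16° / cos 27.7° = 0.9613/0.8854 = 1.086.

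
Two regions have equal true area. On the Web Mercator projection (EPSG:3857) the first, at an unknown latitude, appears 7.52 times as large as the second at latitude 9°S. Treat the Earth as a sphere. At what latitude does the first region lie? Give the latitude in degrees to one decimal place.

68.9°

Mercator areal scale is sec²φ, so apparent-area ratio = sec²φ₁ / sec²φ₂ = cos²φ₂ / cos²φ₁.
cos²φ₂ / cos²φ₁ = 7.52  ⇒  cos φ₁ = cos 9° / √7.52 = 0.9877/2.742 = 0.3602.
φ₁ = arccos(0.3602) ≈ 68.9°.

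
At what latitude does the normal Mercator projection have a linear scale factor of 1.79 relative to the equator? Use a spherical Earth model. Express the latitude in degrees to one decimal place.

Mercator scale is k = sec φ = 1/cos φ.
1/cos φ = 1.79  ⇒  cos φ = 0.5587  ⇒  φ = arccos(0.5587) ≈ 56.0°.

56.0°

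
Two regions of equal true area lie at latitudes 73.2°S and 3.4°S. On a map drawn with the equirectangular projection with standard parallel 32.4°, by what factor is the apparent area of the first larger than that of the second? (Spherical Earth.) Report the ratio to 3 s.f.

The equidistant cylindrical projection with φ₀ = 32.4° has h = 1 (meridians true) and k = cos φ₀ / cos φ along parallels.
Areal scale at 73.2°: h·k = 1.000 × 2.921 = 2.921.
Areal scale at 3.4°: h·k = 1.000 × 0.8458 = 0.8458.
Ratio = 2.921/0.8458 ≈ 3.45.

3.45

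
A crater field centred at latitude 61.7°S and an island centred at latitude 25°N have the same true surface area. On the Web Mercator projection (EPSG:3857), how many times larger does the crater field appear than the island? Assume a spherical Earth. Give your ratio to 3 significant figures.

Mercator is conformal with k = sec φ, so areal scale = k² = sec²φ.
At 61.7°: sec²(61.7°) = 1/0.4741² = 4.449.
At 25°: sec²(25°) = 1/0.9063² = 1.217.
Ratio = 4.449/1.217 = cos²(25°)/cos²(61.7°) ≈ 3.65.

3.65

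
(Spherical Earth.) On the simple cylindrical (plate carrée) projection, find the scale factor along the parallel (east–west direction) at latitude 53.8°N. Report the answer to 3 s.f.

For the equirectangular projection with φ₀ = 0 (plate carrée), h = 1 along meridians and k = sec φ along parallels.
k = 1/cos 53.8° = 1/0.5906 = 1.693.

1.69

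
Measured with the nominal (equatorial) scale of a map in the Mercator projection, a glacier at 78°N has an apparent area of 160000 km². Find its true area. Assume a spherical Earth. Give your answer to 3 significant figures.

For Mercator, h = k = sec φ (a conformal cylindrical projection has a single point scale, 1/cos φ).
Areal scale = k² = sec²φ = 1/cos²(78°) = 1/0.2079² = 23.13.
True area = apparent / (areal scale) = 160000 / 23.13 ≈ 6920 km².

6920 km²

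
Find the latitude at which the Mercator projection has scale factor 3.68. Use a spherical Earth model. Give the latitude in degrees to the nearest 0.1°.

74.2°

Mercator scale is k = sec φ = 1/cos φ.
1/cos φ = 3.68  ⇒  cos φ = 0.2717  ⇒  φ = arccos(0.2717) ≈ 74.2°.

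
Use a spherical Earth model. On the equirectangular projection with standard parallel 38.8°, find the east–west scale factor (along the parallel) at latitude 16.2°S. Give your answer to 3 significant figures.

In the equirectangular projection with standard parallel φ₀ = 38.8° (x = Rλ cos φ₀, y = Rφ), meridians are true-scale (h = 1) and the parallel scale is k = cos φ₀ / cos φ.
k = cos 38.8° / cos 16.2° = 0.7793/0.9603 = 0.8116.

0.812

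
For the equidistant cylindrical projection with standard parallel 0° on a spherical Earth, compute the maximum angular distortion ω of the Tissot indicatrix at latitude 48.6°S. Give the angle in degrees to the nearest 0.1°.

23.5°

Plate carrée maps x = Rλ, y = Rφ. The meridian scale is h = 1 and the parallel scale is k = 1/cos φ = sec φ.
At 48.6°: h = 1.000, k = 1.512; principal scales a = 1.512, b = 1.000.
sin(ω/2) = (a − b)/(a + b) = 0.5121/2.512 = 0.2039, so ω = 2 arcsin(0.2039) ≈ 23.5°.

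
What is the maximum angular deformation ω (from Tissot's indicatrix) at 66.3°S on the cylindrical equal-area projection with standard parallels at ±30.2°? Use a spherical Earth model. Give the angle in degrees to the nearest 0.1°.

80.2°

For cylindrical equal-area with standard parallel φ₀, h = cos φ / cos φ₀ and k = cos φ₀ / cos φ, so h·k = 1.
At 66.3°: h = 0.4651, k = 2.150; principal scales a = 2.150, b = 0.4651.
sin(ω/2) = (a − b)/(a + b) = 1.685/2.615 = 0.6443, so ω = 2 arcsin(0.6443) ≈ 80.2°.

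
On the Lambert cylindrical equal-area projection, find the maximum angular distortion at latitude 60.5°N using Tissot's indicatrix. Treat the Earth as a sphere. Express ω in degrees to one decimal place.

75.1°

The Lambert cylindrical equal-area projection is the cylindrical equal-area projection with its standard parallel at the equator (φ₀ = 0). Cylindrical equal-area (φ₀ = 0°): h = cos φ / cos 0° along meridians, k = cos 0° / cos φ along parallels; h·k = 1.
At 60.5°: h = 0.4924, k = 2.031; principal scales a = 2.031, b = 0.4924.
sin(ω/2) = (a − b)/(a + b) = 1.538/2.523 = 0.6097, so ω = 2 arcsin(0.6097) ≈ 75.1°.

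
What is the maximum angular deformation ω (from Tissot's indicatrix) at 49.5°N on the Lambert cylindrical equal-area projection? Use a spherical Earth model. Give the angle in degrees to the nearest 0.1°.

The Lambert cylindrical equal-area projection is the cylindrical equal-area projection with its standard parallel at the equator (φ₀ = 0). For cylindrical equal-area with standard parallel φ₀, h = cos φ / cos φ₀ and k = cos φ₀ / cos φ, so h·k = 1.
At 49.5°: h = 0.6494, k = 1.540; principal scales a = 1.540, b = 0.6494.
sin(ω/2) = (a − b)/(a + b) = 0.8903/2.189 = 0.4067, so ω = 2 arcsin(0.4067) ≈ 48.0°.

48.0°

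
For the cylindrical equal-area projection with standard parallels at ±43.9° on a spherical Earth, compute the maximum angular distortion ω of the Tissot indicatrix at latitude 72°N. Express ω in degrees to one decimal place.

A cylindrical equal-area projection with standard parallel φ₀ has meridian scale h = cos φ / cos φ₀ and parallel scale k = cos φ₀ / cos φ (so areas are preserved, h·k = 1).
At 72°: h = 0.4289, k = 2.332; principal scales a = 2.332, b = 0.4289.
sin(ω/2) = (a − b)/(a + b) = 1.903/2.761 = 0.6893, so ω = 2 arcsin(0.6893) ≈ 87.1°.

87.1°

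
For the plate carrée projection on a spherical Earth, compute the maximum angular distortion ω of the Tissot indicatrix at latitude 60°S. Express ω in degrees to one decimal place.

38.9°

In the plate carrée (x = Rλ, y = Rφ), meridians are true-scale (h = 1) and parallels are stretched by k = sec φ.
At 60°: h = 1.000, k = 2.000; principal scales a = 2.000, b = 1.000.
sin(ω/2) = (a − b)/(a + b) = 1.0000/3.000 = 0.3333, so ω = 2 arcsin(0.3333) ≈ 38.9°.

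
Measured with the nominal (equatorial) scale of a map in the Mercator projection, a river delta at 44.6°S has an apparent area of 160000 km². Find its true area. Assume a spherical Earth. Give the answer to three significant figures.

For Mercator, h = k = sec φ (a conformal cylindrical projection has a single point scale, 1/cos φ).
Areal scale = k² = sec²φ = 1/cos²(44.6°) = 1/0.7120² = 1.972.
True area = apparent / (areal scale) = 160000 / 1.972 ≈ 81100 km².

81100 km²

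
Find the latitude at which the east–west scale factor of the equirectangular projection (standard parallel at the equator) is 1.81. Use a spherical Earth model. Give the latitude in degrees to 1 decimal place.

Plate carrée: h = 1, k = sec φ along parallels.
sec φ = 1.81  ⇒  cos φ = 0.5525  ⇒  φ ≈ 56.5°.

56.5°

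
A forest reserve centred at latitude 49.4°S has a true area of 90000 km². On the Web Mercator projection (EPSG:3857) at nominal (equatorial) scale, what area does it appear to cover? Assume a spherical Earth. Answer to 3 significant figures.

For Mercator, h = k = sec φ (a conformal cylindrical projection has a single point scale, 1/cos φ).
Areal scale = k² = sec²φ = 1/cos²(49.4°) = 1/0.6508² = 2.361.
Apparent area = 90000 × 2.361 ≈ 213000 km².

213000 km²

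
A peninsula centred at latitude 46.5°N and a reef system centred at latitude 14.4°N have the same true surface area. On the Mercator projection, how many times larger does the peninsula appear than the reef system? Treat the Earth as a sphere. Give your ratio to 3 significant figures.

Mercator is conformal with k = sec φ, so areal scale = k² = sec²φ.
At 46.5°: sec²(46.5°) = 1/0.6884² = 2.110.
At 14.4°: sec²(14.4°) = 1/0.9686² = 1.066.
Ratio = 2.110/1.066 = cos²(14.4°)/cos²(46.5°) ≈ 1.98.

1.98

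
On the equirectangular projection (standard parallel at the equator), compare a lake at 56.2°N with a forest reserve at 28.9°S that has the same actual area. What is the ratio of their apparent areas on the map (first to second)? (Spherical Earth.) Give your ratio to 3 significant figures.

1.57

Plate carrée maps x = Rλ, y = Rφ. The meridian scale is h = 1 and the parallel scale is k = 1/cos φ = sec φ.
Areal scale at 56.2°: h·k = 1.000 × 1.798 = 1.798.
Areal scale at 28.9°: h·k = 1.000 × 1.142 = 1.142.
Ratio = 1.798/1.142 ≈ 1.57.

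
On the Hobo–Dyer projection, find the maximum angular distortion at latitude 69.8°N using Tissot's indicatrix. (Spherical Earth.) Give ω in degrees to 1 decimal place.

Hobo–Dyer is a cylindrical equal-area projection with standard parallels at ±37.5°. Cylindrical equal-area (φ₀ = 37.5°): h = cos φ / cos 37.5° along meridians, k = cos 37.5° / cos φ along parallels; h·k = 1.
At 69.8°: h = 0.4352, k = 2.298; principal scales a = 2.298, b = 0.4352.
sin(ω/2) = (a − b)/(a + b) = 1.862/2.733 = 0.6815, so ω = 2 arcsin(0.6815) ≈ 85.9°.

85.9°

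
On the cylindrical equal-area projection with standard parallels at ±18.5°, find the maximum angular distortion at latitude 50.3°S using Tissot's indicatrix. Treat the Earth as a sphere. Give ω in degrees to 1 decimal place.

44.1°

Cylindrical equal-area (φ₀ = 18.5°): h = cos φ / cos 18.5° along meridians, k = cos 18.5° / cos φ along parallels; h·k = 1.
At 50.3°: h = 0.6736, k = 1.485; principal scales a = 1.485, b = 0.6736.
sin(ω/2) = (a − b)/(a + b) = 0.8110/2.158 = 0.3758, so ω = 2 arcsin(0.3758) ≈ 44.1°.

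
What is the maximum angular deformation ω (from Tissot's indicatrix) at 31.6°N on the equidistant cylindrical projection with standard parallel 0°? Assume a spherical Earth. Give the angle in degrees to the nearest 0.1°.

9.2°

For the equirectangular projection with φ₀ = 0 (plate carrée), h = 1 along meridians and k = sec φ along parallels.
At 31.6°: h = 1.000, k = 1.174; principal scales a = 1.174, b = 1.000.
sin(ω/2) = (a − b)/(a + b) = 0.1741/2.174 = 0.08007, so ω = 2 arcsin(0.08007) ≈ 9.2°.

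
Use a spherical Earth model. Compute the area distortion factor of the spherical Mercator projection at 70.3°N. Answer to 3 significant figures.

For Mercator, h = k = sec φ (a conformal cylindrical projection has a single point scale, 1/cos φ).
Areal scale = k² = sec²φ = 1/cos²(70.3°) = 1/0.3371² = 8.800.

8.80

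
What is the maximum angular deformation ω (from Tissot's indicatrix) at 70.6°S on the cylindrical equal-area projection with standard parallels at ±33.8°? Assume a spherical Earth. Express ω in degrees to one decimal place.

Cylindrical equal-area (φ₀ = 33.8°): h = cos φ / cos 33.8° along meridians, k = cos 33.8° / cos φ along parallels; h·k = 1.
At 70.6°: h = 0.3997, k = 2.502; principal scales a = 2.502, b = 0.3997.
sin(ω/2) = (a − b)/(a + b) = 2.102/2.901 = 0.7245, so ω = 2 arcsin(0.7245) ≈ 92.8°.

92.8°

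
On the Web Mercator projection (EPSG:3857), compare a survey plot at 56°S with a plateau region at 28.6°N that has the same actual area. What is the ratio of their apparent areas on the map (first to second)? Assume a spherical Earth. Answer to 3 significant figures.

2.47

On Mercator, area is exaggerated by sec²φ = 1/cos²φ.
At 56°: sec²(56°) = 1/0.5592² = 3.198.
At 28.6°: sec²(28.6°) = 1/0.8780² = 1.297.
Ratio = 3.198/1.297 = cos²(28.6°)/cos²(56°) ≈ 2.47.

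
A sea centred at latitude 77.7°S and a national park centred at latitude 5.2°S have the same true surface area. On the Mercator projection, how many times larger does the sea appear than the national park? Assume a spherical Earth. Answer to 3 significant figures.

Mercator areal scale is sec²φ.
At 77.7°: sec²(77.7°) = 1/0.2130² = 22.04.
At 5.2°: sec²(5.2°) = 1/0.9959² = 1.008.
Ratio = 22.04/1.008 = cos²(5.2°)/cos²(77.7°) ≈ 21.9.

21.9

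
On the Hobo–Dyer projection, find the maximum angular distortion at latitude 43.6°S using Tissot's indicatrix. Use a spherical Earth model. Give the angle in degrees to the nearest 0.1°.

10.4°

Hobo–Dyer is a cylindrical equal-area projection with standard parallels at ±37.5°. Cylindrical equal-area (φ₀ = 37.5°): h = cos φ / cos 37.5° along meridians, k = cos 37.5° / cos φ along parallels; h·k = 1.
At 43.6°: h = 0.9128, k = 1.096; principal scales a = 1.096, b = 0.9128.
sin(ω/2) = (a − b)/(a + b) = 0.1827/2.008 = 0.09099, so ω = 2 arcsin(0.09099) ≈ 10.4°.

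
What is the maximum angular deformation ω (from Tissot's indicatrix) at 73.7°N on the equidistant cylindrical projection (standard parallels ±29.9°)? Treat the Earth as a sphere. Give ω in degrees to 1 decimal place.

61.4°

In the equirectangular projection with standard parallel φ₀ = 29.9° (x = Rλ cos φ₀, y = Rφ), meridians are true-scale (h = 1) and the parallel scale is k = cos φ₀ / cos φ.
At 73.7°: h = 1.000, k = 3.089; principal scales a = 3.089, b = 1.000.
sin(ω/2) = (a − b)/(a + b) = 2.089/4.089 = 0.5108, so ω = 2 arcsin(0.5108) ≈ 61.4°.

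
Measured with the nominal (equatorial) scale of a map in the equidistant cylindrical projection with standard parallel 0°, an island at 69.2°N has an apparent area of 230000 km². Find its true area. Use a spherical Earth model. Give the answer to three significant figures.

In the plate carrée (x = Rλ, y = Rφ), meridians are true-scale (h = 1) and parallels are stretched by k = sec φ.
Areal scale = h·k = 1 × sec φ; at 69.2°, h = 1.000, k = 2.816, so h·k = 2.816.
True area = apparent / (areal scale) = 230000 / 2.816 ≈ 81700 km².

81700 km²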